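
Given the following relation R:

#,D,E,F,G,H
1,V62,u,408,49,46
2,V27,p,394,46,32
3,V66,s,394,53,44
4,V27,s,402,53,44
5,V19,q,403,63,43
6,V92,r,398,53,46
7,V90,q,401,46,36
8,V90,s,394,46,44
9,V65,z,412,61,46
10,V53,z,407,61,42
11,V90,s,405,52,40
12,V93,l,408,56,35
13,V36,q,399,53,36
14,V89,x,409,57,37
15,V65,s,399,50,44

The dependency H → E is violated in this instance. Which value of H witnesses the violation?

46

H=46: rows 1, 6, 9 → E takes values {u, r, z} — violation
H=32: row 2 → E = p ✓
H=44: rows 3, 4, 8, 15 → E = s, s, s, s ✓
H=43: row 5 → E = q ✓
H=36: rows 7, 13 → E = q, q ✓
H=42: row 10 → E = z ✓
H=40: row 11 → E = s ✓
H=35: row 12 → E = l ✓
H=37: row 14 → E = x ✓
The only H value with inconsistent E is H=46.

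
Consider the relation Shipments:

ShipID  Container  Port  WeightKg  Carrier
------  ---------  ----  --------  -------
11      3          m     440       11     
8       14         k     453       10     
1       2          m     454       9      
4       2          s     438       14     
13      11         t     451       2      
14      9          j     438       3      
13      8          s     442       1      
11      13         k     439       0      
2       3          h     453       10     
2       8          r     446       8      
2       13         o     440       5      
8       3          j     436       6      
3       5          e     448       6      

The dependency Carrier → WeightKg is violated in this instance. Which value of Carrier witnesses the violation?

Carrier=11: 1 row → WeightKg = 440 ✓
Carrier=10: 2 rows → WeightKg = 453, 453 ✓
Carrier=9: 1 row → WeightKg = 454 ✓
Carrier=14: 1 row → WeightKg = 438 ✓
Carrier=2: 1 row → WeightKg = 451 ✓
Carrier=3: 1 row → WeightKg = 438 ✓
Carrier=1: 1 row → WeightKg = 442 ✓
Carrier=0: 1 row → WeightKg = 439 ✓
Carrier=8: 1 row → WeightKg = 446 ✓
Carrier=5: 1 row → WeightKg = 440 ✓
Carrier=6: 2 rows → WeightKg takes values {436, 448} — violation
The only Carrier value with inconsistent WeightKg is Carrier=6.

6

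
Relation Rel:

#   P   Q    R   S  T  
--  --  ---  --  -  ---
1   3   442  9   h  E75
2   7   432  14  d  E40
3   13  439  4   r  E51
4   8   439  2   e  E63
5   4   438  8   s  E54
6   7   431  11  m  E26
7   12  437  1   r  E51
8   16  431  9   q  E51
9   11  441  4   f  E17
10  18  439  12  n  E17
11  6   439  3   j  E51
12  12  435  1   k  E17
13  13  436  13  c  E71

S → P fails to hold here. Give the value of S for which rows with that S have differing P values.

S=h: row 1 → P = 3 ✓
S=d: row 2 → P = 7 ✓
S=r: rows 3, 7 → P takes values {13, 12} — violation
S=e: row 4 → P = 8 ✓
S=s: row 5 → P = 4 ✓
S=m: row 6 → P = 7 ✓
S=q: row 8 → P = 16 ✓
S=f: row 9 → P = 11 ✓
S=n: row 10 → P = 18 ✓
S=j: row 11 → P = 6 ✓
S=k: row 12 → P = 12 ✓
S=c: row 13 → P = 13 ✓
The only S value with inconsistent P is S=r.

r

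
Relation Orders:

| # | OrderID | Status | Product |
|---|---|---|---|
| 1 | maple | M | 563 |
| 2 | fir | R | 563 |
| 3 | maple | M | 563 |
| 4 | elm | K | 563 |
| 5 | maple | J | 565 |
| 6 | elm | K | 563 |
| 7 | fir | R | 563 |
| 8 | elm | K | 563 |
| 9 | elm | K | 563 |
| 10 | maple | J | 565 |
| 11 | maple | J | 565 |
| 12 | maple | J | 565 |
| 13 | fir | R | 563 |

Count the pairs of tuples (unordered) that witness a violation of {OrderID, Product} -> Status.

(OrderID=maple, Product=563): all 2 rows agree on Status — 0 pairs.
(OrderID=fir, Product=563): all 3 rows agree on Status — 0 pairs.
(OrderID=elm, Product=563): all 4 rows agree on Status — 0 pairs.
(OrderID=maple, Product=565): all 4 rows agree on Status — 0 pairs.

0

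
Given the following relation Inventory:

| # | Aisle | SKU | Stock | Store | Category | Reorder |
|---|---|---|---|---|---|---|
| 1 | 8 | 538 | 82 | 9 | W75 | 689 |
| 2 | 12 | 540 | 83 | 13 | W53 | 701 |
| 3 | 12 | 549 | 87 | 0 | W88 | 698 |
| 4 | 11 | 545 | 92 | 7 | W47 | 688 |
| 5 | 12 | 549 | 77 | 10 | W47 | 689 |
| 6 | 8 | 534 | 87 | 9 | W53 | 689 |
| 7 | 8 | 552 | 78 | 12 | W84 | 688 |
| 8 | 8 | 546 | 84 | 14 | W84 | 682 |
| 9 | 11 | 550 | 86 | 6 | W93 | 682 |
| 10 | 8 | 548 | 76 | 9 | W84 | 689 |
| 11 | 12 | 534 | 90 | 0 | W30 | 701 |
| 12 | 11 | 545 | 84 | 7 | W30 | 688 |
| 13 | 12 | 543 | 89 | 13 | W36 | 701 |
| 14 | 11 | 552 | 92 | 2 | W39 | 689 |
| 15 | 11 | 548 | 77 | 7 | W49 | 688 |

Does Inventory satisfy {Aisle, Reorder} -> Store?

(Aisle=8, Reorder=689): rows 1, 6, 10 → Store = 9, 9, 9 ✓
(Aisle=12, Reorder=701): rows 2, 11, 13 → Store takes values {13, 0} — violation
(Aisle=12, Reorder=698): row 3 → Store = 0 ✓
(Aisle=11, Reorder=688): rows 4, 12, 15 → Store = 7, 7, 7 ✓
(Aisle=12, Reorder=689): row 5 → Store = 10 ✓
(Aisle=8, Reorder=688): row 7 → Store = 12 ✓
(Aisle=8, Reorder=682): row 8 → Store = 14 ✓
(Aisle=11, Reorder=682): row 9 → Store = 6 ✓
(Aisle=11, Reorder=689): row 14 → Store = 2 ✓
Two rows agree on {Aisle, Reorder} but differ on Store, so {Aisle, Reorder} -> Store does not hold.

No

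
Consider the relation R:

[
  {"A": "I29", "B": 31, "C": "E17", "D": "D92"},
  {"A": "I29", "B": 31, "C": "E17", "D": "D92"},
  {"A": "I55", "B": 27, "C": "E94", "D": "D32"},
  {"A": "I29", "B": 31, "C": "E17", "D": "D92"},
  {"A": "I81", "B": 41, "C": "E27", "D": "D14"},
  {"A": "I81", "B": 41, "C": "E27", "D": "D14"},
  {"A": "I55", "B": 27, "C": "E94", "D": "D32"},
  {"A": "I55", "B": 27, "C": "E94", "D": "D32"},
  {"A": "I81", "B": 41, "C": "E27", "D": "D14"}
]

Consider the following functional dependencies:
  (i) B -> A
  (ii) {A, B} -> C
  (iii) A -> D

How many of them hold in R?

3

(i) B -> A: every LHS value maps to a single RHS value — holds.
(ii) {A, B} -> C: every LHS value maps to a single RHS value — holds.
(iii) A -> D: every LHS value maps to a single RHS value — holds.
3 of the 3 dependencies hold.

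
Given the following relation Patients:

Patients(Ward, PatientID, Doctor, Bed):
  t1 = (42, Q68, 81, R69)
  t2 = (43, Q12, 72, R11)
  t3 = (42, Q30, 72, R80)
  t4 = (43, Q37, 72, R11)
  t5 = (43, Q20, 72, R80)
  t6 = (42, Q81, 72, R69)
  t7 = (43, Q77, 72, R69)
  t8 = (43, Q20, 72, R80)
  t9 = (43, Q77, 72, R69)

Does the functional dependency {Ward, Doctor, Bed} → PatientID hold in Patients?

No

(Ward=42, Doctor=81, Bed=R69): row 1 → PatientID = Q68 ✓
(Ward=43, Doctor=72, Bed=R11): rows 2, 4 → PatientID takes values {Q12, Q37} — violation
(Ward=42, Doctor=72, Bed=R80): row 3 → PatientID = Q30 ✓
(Ward=43, Doctor=72, Bed=R80): rows 5, 8 → PatientID = Q20, Q20 ✓
(Ward=42, Doctor=72, Bed=R69): row 6 → PatientID = Q81 ✓
(Ward=43, Doctor=72, Bed=R69): rows 7, 9 → PatientID = Q77, Q77 ✓
Two rows agree on {Ward, Doctor, Bed} but differ on PatientID, so {Ward, Doctor, Bed} → PatientID does not hold.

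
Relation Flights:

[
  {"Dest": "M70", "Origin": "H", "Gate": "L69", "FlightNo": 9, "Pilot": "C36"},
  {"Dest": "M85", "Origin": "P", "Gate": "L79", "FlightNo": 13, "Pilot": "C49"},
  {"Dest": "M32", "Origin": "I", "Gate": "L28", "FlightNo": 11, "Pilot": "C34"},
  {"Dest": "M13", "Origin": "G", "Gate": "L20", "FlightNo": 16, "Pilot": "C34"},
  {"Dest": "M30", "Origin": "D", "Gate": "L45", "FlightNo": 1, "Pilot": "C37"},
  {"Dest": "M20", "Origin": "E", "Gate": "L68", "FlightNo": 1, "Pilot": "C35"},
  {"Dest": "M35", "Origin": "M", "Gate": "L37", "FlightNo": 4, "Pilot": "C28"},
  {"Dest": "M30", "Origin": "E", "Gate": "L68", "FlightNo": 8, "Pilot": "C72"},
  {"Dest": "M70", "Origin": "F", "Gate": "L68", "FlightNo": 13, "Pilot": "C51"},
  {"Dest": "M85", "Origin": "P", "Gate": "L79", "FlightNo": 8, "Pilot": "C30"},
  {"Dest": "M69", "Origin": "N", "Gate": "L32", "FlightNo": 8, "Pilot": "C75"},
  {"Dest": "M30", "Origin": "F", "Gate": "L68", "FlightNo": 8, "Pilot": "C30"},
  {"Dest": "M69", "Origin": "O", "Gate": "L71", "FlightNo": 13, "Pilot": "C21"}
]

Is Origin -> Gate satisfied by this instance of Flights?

Yes

Origin=H: 1 row → Gate = L69 ✓
Origin=P: 2 rows → Gate = L79, L79 ✓
Origin=I: 1 row → Gate = L28 ✓
Origin=G: 1 row → Gate = L20 ✓
Origin=D: 1 row → Gate = L45 ✓
Origin=E: 2 rows → Gate = L68, L68 ✓
Origin=M: 1 row → Gate = L37 ✓
Origin=F: 2 rows → Gate = L68, L68 ✓
Origin=N: 1 row → Gate = L32 ✓
Origin=O: 1 row → Gate = L71 ✓
Every Origin value is associated with a single Gate value, so Origin -> Gate holds.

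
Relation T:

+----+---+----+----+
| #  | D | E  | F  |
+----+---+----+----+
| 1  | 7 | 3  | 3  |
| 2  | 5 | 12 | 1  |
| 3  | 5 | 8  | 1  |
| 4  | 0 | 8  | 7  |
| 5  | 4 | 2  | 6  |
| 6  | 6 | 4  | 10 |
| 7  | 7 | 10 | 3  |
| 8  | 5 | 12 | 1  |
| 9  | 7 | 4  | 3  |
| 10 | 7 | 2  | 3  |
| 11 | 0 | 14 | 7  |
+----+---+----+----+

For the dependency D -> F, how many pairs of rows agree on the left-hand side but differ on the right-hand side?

D=7: all 4 rows agree on F — 0 pairs.
D=5: all 3 rows agree on F — 0 pairs.
D=0: all 2 rows agree on F — 0 pairs.

0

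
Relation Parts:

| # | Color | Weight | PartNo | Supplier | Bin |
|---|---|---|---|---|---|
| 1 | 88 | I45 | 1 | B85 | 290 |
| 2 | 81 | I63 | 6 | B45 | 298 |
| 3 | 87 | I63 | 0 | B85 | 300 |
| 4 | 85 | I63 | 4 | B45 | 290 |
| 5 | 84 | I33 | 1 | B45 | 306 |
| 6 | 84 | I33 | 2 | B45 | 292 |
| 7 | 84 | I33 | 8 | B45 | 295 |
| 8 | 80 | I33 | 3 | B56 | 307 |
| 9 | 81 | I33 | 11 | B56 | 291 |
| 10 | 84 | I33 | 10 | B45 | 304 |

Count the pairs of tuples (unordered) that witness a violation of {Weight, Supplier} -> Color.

2

(Weight=I63, Supplier=B45): violating pairs (2,4) — 1 pair.
(Weight=I33, Supplier=B45): all 4 rows agree on Color — 0 pairs.
(Weight=I33, Supplier=B56): violating pairs (8,9) — 1 pair.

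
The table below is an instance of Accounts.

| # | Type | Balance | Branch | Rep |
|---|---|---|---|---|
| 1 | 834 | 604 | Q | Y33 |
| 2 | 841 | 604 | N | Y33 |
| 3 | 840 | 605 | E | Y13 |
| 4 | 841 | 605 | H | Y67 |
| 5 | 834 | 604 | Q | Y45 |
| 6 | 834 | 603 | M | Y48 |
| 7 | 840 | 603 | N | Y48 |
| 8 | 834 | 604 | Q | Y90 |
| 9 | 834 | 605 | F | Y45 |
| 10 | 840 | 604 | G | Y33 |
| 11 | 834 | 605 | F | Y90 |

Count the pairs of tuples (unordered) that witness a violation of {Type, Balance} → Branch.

(Type=834, Balance=604): all 3 rows agree on Branch — 0 pairs.
(Type=834, Balance=605): all 2 rows agree on Branch — 0 pairs.

0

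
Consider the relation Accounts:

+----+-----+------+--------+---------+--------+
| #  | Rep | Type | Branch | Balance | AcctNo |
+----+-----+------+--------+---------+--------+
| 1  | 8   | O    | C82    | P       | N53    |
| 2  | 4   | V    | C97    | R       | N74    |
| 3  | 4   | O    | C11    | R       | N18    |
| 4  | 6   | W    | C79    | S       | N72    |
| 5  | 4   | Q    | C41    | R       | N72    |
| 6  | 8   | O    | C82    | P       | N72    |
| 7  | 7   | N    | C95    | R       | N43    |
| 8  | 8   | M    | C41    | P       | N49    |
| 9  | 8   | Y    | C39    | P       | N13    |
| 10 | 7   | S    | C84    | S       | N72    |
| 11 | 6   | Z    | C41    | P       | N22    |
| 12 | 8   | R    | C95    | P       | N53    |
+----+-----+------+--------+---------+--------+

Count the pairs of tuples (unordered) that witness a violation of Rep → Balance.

Rep=8: all 5 rows agree on Balance — 0 pairs.
Rep=4: all 3 rows agree on Balance — 0 pairs.
Rep=6: violating pairs (4,11) — 1 pair.
Rep=7: violating pairs (7,10) — 1 pair.

2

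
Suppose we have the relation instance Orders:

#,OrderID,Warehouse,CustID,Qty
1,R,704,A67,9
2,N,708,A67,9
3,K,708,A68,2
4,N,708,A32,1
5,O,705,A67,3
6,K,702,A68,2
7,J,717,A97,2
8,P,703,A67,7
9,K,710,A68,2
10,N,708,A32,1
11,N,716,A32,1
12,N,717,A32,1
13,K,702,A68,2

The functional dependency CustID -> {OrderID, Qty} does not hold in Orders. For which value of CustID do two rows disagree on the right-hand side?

CustID=A67: rows 1, 2, 5, 8 → {OrderID,Qty} takes values {(R, 9), (N, 9), (O, 3), (P, 7)} — violation
CustID=A68: rows 3, 6, 9, 13 → {OrderID,Qty} = (K, 2), (K, 2), (K, 2), (K, 2) ✓
CustID=A32: rows 4, 10, 11, 12 → {OrderID,Qty} = (N, 1), (N, 1), (N, 1), (N, 1) ✓
CustID=A97: row 7 → {OrderID,Qty} = (J, 2) ✓
The only CustID value with inconsistent RHS is CustID=A67.

A67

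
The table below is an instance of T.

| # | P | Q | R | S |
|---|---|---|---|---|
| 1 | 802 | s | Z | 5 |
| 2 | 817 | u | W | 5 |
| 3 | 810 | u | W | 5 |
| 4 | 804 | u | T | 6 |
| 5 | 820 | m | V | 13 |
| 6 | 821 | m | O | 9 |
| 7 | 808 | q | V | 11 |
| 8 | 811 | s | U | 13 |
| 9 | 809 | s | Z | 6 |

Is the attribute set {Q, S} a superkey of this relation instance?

No

Rows 2 and 3 have the same {Q, S} value (Q=u, S=5) but are distinct tuples, so {Q, S} does not determine every attribute — not a superkey.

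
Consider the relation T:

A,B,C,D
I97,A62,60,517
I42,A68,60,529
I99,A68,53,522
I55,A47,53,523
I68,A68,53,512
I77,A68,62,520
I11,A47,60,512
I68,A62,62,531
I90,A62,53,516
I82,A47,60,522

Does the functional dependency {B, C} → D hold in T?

No

(B=A62, C=60): 1 row → D = 517 ✓
(B=A68, C=60): 1 row → D = 529 ✓
(B=A68, C=53): 2 rows → D takes values {522, 512} — violation
(B=A47, C=53): 1 row → D = 523 ✓
(B=A68, C=62): 1 row → D = 520 ✓
(B=A47, C=60): 2 rows → D takes values {512, 522} — violation
(B=A62, C=62): 1 row → D = 531 ✓
(B=A62, C=53): 1 row → D = 516 ✓
Two rows agree on {B, C} but differ on D, so {B, C} → D does not hold.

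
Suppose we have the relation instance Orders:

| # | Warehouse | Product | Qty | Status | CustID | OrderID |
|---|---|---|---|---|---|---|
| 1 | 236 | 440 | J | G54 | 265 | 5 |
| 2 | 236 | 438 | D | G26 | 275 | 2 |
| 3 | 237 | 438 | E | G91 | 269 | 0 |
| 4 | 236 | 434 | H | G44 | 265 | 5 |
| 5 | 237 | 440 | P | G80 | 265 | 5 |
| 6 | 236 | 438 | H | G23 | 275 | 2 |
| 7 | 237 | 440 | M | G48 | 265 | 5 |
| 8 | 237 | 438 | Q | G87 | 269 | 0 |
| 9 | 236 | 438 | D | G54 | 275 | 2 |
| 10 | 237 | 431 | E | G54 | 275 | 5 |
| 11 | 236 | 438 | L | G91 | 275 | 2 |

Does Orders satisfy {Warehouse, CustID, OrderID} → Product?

No

(Warehouse=236, CustID=265, OrderID=5): rows 1, 4 → Product takes values {440, 434} — violation
(Warehouse=236, CustID=275, OrderID=2): rows 2, 6, 9, 11 → Product = 438, 438, 438, 438 ✓
(Warehouse=237, CustID=269, OrderID=0): rows 3, 8 → Product = 438, 438 ✓
(Warehouse=237, CustID=265, OrderID=5): rows 5, 7 → Product = 440, 440 ✓
(Warehouse=237, CustID=275, OrderID=5): row 10 → Product = 431 ✓
Two rows agree on {Warehouse, CustID, OrderID} but differ on Product, so {Warehouse, CustID, OrderID} → Product does not hold.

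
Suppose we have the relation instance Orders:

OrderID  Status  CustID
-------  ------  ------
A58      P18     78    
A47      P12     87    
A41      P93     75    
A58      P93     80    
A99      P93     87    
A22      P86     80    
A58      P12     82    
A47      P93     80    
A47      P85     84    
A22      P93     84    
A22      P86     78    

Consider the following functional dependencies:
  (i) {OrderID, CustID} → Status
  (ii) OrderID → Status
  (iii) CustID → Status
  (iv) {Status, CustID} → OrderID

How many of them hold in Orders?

1

(i) {OrderID, CustID} → Status: every LHS value maps to a single RHS value — holds.
(ii) OrderID → Status: OrderID=A58: 3 rows → Status takes values {P18, P93, P12} — violation; OrderID=A47: 3 rows → Status takes values {P12, P93, P85} — violation; OrderID=A22: 3 rows → Status takes values {P86, P93} — violation — fails.
(iii) CustID → Status: CustID=78: 2 rows → Status takes values {P18, P86} — violation; CustID=87: 2 rows → Status takes values {P12, P93} — violation; CustID=80: 3 rows → Status takes values {P93, P86} — violation; CustID=84: 2 rows → Status takes values {P85, P93} — violation — fails.
(iv) {Status, CustID} → OrderID: (Status=P93, CustID=80): 2 rows → OrderID takes values {A58, A47} — violation — fails.
1 of the 4 dependencies holds.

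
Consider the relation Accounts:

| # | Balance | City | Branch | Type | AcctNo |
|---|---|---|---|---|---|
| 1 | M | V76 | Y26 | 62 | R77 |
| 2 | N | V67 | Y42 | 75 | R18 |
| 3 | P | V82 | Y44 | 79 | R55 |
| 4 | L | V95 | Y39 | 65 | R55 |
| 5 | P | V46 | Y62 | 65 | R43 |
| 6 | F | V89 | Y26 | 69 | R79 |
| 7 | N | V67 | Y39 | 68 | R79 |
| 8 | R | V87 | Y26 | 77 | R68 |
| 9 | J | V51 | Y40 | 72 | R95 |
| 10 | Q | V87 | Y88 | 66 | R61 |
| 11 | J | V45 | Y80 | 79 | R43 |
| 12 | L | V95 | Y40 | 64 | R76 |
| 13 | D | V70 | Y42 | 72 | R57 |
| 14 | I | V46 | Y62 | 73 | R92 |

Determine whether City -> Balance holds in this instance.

No

City=V76: row 1 → Balance = M ✓
City=V67: rows 2, 7 → Balance = N, N ✓
City=V82: row 3 → Balance = P ✓
City=V95: rows 4, 12 → Balance = L, L ✓
City=V46: rows 5, 14 → Balance takes values {P, I} — violation
City=V89: row 6 → Balance = F ✓
City=V87: rows 8, 10 → Balance takes values {R, Q} — violation
City=V51: row 9 → Balance = J ✓
City=V45: row 11 → Balance = J ✓
City=V70: row 13 → Balance = D ✓
Two rows agree on City but differ on Balance, so City -> Balance does not hold.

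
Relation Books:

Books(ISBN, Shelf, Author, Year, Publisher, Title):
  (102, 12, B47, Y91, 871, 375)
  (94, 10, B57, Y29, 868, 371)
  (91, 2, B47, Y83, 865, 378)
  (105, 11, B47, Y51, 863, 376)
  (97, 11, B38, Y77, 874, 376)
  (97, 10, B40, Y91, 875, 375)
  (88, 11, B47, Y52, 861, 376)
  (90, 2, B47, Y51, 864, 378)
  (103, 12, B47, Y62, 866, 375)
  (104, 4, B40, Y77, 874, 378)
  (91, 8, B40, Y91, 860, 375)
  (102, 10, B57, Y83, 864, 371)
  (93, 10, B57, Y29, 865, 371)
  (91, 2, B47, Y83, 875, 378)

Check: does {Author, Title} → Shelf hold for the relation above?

No

(Author=B47, Title=375): 2 rows → Shelf = 12, 12 ✓
(Author=B57, Title=371): 3 rows → Shelf = 10, 10, 10 ✓
(Author=B47, Title=378): 3 rows → Shelf = 2, 2, 2 ✓
(Author=B47, Title=376): 2 rows → Shelf = 11, 11 ✓
(Author=B38, Title=376): 1 row → Shelf = 11 ✓
(Author=B40, Title=375): 2 rows → Shelf takes values {10, 8} — violation
(Author=B40, Title=378): 1 row → Shelf = 4 ✓
Two rows agree on {Author, Title} but differ on Shelf, so {Author, Title} → Shelf does not hold.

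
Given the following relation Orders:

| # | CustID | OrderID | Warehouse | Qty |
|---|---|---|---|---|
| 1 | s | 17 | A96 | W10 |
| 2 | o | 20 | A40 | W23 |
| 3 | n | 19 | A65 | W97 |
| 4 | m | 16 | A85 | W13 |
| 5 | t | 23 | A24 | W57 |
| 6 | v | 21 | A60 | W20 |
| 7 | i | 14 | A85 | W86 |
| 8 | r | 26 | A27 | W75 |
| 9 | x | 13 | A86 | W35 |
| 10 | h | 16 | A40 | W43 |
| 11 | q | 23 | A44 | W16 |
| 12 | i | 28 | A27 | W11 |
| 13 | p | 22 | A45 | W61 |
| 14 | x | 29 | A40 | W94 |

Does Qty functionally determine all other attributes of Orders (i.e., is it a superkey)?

All 14 rows have distinct Qty values, so Qty → (all attributes) holds and Qty is a superkey.

Yes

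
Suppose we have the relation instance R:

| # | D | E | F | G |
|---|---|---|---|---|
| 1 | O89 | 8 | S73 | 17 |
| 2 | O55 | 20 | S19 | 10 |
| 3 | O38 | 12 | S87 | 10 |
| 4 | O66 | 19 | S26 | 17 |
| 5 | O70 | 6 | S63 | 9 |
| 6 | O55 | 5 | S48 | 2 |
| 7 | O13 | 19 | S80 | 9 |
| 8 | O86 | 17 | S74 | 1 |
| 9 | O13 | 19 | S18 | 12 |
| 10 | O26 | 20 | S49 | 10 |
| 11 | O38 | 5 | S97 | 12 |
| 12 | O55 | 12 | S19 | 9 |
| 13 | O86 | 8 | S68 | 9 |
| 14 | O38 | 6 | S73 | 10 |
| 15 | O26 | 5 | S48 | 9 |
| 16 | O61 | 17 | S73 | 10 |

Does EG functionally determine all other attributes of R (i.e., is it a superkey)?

Rows 2 and 10 have the same EG value (E=20, G=10) but are distinct tuples, so EG does not determine every attribute — not a superkey.

No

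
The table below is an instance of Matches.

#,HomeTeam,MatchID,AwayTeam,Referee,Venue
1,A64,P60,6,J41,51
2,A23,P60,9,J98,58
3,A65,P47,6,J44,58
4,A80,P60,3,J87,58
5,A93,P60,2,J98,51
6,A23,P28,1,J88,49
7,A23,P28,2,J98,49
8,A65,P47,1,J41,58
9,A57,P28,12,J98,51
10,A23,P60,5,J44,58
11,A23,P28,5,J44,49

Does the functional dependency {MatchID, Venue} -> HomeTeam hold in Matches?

No

(MatchID=P60, Venue=51): rows 1, 5 → HomeTeam takes values {A64, A93} — violation
(MatchID=P60, Venue=58): rows 2, 4, 10 → HomeTeam takes values {A23, A80} — violation
(MatchID=P47, Venue=58): rows 3, 8 → HomeTeam = A65, A65 ✓
(MatchID=P28, Venue=49): rows 6, 7, 11 → HomeTeam = A23, A23, A23 ✓
(MatchID=P28, Venue=51): row 9 → HomeTeam = A57 ✓
Two rows agree on {MatchID, Venue} but differ on HomeTeam, so {MatchID, Venue} -> HomeTeam does not hold.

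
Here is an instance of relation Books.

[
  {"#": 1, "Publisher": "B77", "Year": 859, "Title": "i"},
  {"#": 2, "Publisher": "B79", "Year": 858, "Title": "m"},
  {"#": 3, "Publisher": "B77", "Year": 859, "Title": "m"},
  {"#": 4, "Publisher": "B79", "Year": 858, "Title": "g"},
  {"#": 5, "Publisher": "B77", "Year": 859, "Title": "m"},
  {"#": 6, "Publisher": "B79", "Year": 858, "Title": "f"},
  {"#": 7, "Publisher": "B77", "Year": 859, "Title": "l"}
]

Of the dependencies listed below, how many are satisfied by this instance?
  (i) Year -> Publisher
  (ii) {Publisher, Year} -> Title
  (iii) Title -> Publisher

(i) Year -> Publisher: every LHS value maps to a single RHS value — holds.
(ii) {Publisher, Year} -> Title: (Publisher=B77, Year=859): rows 1, 3, 5, 7 → Title takes values {i, m, l} — violation; (Publisher=B79, Year=858): rows 2, 4, 6 → Title takes values {m, g, f} — violation — fails.
(iii) Title -> Publisher: Title=m: rows 2, 3, 5 → Publisher takes values {B79, B77} — violation — fails.
1 of the 3 dependencies holds.

1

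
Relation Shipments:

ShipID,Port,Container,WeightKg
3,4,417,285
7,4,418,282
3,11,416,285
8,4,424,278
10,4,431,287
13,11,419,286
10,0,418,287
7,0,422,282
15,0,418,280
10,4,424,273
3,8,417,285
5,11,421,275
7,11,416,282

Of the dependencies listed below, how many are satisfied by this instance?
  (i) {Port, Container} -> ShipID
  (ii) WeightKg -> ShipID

(i) {Port, Container} -> ShipID: (Port=11, Container=416): 2 rows → ShipID takes values {3, 7} — violation; (Port=4, Container=424): 2 rows → ShipID takes values {8, 10} — violation; (Port=0, Container=418): 2 rows → ShipID takes values {10, 15} — violation — fails.
(ii) WeightKg -> ShipID: every LHS value maps to a single RHS value — holds.
1 of the 2 dependencies holds.

1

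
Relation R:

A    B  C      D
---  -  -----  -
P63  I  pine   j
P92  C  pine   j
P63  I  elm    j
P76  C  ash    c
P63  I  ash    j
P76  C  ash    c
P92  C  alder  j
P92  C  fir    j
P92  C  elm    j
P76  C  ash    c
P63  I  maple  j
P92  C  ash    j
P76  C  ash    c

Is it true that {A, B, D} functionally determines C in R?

(A=P63, B=I, D=j): 4 rows → C takes values {pine, elm, ash, maple} — violation
(A=P92, B=C, D=j): 5 rows → C takes values {pine, alder, fir, elm, ash} — violation
(A=P76, B=C, D=c): 4 rows → C = ash, ash, ash, ash ✓
Two rows agree on {A, B, D} but differ on C, so {A, B, D} → C does not hold.

No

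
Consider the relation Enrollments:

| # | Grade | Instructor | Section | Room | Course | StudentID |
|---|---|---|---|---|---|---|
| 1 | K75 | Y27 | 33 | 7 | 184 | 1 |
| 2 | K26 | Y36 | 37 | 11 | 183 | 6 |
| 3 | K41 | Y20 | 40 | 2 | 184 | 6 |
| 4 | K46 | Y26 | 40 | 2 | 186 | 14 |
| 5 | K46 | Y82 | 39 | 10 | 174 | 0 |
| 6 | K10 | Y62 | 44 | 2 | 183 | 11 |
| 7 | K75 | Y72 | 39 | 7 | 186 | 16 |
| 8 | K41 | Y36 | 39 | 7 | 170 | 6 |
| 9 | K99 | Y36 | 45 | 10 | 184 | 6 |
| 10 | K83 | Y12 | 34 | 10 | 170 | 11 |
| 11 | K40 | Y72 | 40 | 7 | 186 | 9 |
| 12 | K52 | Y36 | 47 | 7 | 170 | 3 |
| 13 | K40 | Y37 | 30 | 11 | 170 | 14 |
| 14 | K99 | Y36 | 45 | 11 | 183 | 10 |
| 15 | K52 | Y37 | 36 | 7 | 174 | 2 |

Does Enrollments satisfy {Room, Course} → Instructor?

Yes

(Room=7, Course=184): row 1 → Instructor = Y27 ✓
(Room=11, Course=183): rows 2, 14 → Instructor = Y36, Y36 ✓
(Room=2, Course=184): row 3 → Instructor = Y20 ✓
(Room=2, Course=186): row 4 → Instructor = Y26 ✓
(Room=10, Course=174): row 5 → Instructor = Y82 ✓
(Room=2, Course=183): row 6 → Instructor = Y62 ✓
(Room=7, Course=186): rows 7, 11 → Instructor = Y72, Y72 ✓
(Room=7, Course=170): rows 8, 12 → Instructor = Y36, Y36 ✓
(Room=10, Course=184): row 9 → Instructor = Y36 ✓
(Room=10, Course=170): row 10 → Instructor = Y12 ✓
(Room=11, Course=170): row 13 → Instructor = Y37 ✓
(Room=7, Course=174): row 15 → Instructor = Y37 ✓
Every {Room, Course} value is associated with a single Instructor value, so {Room, Course} → Instructor holds.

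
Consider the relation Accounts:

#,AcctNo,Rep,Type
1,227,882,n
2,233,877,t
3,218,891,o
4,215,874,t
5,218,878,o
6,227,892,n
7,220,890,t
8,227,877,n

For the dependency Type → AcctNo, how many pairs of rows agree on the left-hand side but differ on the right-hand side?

3

Type=n: all 3 rows agree on AcctNo — 0 pairs.
Type=t: violating pairs (2,4), (2,7), (4,7) — 3 pairs.
Type=o: all 2 rows agree on AcctNo — 0 pairs.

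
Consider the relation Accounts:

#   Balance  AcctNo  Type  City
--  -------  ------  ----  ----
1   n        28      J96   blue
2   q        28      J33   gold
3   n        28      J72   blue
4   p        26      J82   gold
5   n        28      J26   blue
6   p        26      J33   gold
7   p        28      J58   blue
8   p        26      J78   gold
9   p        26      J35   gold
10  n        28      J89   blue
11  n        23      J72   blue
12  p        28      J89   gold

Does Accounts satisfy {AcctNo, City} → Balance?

(AcctNo=28, City=blue): rows 1, 3, 5, 7, 10 → Balance takes values {n, p} — violation
(AcctNo=28, City=gold): rows 2, 12 → Balance takes values {q, p} — violation
(AcctNo=26, City=gold): rows 4, 6, 8, 9 → Balance = p, p, p, p ✓
(AcctNo=23, City=blue): row 11 → Balance = n ✓
Two rows agree on {AcctNo, City} but differ on Balance, so {AcctNo, City} → Balance does not hold.

No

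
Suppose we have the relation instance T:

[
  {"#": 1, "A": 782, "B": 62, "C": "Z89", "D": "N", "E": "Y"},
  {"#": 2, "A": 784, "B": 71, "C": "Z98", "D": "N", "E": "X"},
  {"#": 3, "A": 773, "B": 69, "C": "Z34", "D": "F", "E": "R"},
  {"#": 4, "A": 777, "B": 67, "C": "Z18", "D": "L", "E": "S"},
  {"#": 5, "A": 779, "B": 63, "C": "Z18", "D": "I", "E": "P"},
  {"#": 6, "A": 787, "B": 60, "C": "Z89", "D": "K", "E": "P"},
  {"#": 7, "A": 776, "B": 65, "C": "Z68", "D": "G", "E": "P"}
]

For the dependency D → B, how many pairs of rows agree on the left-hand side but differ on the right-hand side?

1

D=N: violating pairs (1,2) — 1 pair.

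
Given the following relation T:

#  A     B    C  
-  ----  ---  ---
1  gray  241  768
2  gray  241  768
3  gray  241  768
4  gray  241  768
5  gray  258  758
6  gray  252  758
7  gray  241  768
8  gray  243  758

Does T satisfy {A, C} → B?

(A=gray, C=768): rows 1, 2, 3, 4, 7 → B = 241, 241, 241, 241, 241 ✓
(A=gray, C=758): rows 5, 6, 8 → B takes values {258, 252, 243} — violation
Two rows agree on {A, C} but differ on B, so {A, C} → B does not hold.

No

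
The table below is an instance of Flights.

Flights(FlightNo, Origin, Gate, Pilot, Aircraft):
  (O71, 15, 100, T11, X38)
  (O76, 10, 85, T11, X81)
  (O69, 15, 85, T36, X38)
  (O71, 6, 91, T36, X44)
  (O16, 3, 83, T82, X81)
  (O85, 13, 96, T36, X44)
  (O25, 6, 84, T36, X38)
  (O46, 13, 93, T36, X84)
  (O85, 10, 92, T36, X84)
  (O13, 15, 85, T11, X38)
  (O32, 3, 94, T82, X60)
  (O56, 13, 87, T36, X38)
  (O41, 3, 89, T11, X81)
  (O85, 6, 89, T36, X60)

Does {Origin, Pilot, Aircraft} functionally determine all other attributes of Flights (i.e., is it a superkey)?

Two distinct rows share (Origin=15, Pilot=T11, Aircraft=X38), so {Origin, Pilot, Aircraft} does not determine every attribute — not a superkey.

No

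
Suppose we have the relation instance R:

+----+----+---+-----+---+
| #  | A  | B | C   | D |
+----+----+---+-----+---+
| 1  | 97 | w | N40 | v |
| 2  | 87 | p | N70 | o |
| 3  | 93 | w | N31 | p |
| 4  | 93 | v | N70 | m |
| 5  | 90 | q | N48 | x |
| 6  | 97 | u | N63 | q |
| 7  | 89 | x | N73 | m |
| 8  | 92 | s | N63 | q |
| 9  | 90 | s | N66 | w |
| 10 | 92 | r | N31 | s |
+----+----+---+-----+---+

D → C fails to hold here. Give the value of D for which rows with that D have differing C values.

m

D=v: row 1 → C = N40 ✓
D=o: row 2 → C = N70 ✓
D=p: row 3 → C = N31 ✓
D=m: rows 4, 7 → C takes values {N70, N73} — violation
D=x: row 5 → C = N48 ✓
D=q: rows 6, 8 → C = N63, N63 ✓
D=w: row 9 → C = N66 ✓
D=s: row 10 → C = N31 ✓
The only D value with inconsistent C is D=m.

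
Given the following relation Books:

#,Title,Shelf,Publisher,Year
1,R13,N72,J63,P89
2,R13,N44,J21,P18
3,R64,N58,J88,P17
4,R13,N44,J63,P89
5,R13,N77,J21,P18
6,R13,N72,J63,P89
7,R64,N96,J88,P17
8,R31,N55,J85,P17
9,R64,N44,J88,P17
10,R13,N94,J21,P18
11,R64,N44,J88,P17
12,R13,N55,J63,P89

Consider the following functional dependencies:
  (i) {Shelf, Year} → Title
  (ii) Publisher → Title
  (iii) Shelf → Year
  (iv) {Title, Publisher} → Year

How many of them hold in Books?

(i) {Shelf, Year} → Title: every LHS value maps to a single RHS value — holds.
(ii) Publisher → Title: every LHS value maps to a single RHS value — holds.
(iii) Shelf → Year: Shelf=N44: rows 2, 4, 9, 11 → Year takes values {P18, P89, P17} — violation; Shelf=N55: rows 8, 12 → Year takes values {P17, P89} — violation — fails.
(iv) {Title, Publisher} → Year: every LHS value maps to a single RHS value — holds.
3 of the 4 dependencies hold.

3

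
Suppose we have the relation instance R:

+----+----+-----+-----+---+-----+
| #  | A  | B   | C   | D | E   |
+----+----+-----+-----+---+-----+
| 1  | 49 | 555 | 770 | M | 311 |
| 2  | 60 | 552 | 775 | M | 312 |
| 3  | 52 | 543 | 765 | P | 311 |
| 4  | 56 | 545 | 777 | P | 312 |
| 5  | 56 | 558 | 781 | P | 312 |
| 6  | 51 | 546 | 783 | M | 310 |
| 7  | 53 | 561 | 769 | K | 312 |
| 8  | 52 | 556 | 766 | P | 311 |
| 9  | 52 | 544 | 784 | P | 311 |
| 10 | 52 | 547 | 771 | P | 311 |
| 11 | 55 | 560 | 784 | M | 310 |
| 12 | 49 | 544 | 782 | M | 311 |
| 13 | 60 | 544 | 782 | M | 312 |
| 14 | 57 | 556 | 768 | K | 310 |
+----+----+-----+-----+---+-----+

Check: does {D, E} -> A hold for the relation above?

No

(D=M, E=311): rows 1, 12 → A = 49, 49 ✓
(D=M, E=312): rows 2, 13 → A = 60, 60 ✓
(D=P, E=311): rows 3, 8, 9, 10 → A = 52, 52, 52, 52 ✓
(D=P, E=312): rows 4, 5 → A = 56, 56 ✓
(D=M, E=310): rows 6, 11 → A takes values {51, 55} — violation
(D=K, E=312): row 7 → A = 53 ✓
(D=K, E=310): row 14 → A = 57 ✓
Two rows agree on {D, E} but differ on A, so {D, E} -> A does not hold.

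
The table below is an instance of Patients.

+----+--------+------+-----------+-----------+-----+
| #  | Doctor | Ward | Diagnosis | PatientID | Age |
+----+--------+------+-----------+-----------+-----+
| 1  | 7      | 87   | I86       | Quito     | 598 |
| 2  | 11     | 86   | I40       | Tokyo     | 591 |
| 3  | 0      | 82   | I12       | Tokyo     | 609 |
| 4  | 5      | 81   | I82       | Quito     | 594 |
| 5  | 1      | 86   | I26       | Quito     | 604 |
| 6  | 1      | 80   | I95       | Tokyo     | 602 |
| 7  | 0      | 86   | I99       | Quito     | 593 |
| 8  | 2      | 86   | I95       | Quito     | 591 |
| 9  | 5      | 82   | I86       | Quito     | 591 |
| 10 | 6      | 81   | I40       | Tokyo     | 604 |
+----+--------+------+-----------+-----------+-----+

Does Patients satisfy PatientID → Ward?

No

PatientID=Quito: rows 1, 4, 5, 7, 8, 9 → Ward takes values {87, 81, 86, 82} — violation
PatientID=Tokyo: rows 2, 3, 6, 10 → Ward takes values {86, 82, 80, 81} — violation
Two rows agree on PatientID but differ on Ward, so PatientID → Ward does not hold.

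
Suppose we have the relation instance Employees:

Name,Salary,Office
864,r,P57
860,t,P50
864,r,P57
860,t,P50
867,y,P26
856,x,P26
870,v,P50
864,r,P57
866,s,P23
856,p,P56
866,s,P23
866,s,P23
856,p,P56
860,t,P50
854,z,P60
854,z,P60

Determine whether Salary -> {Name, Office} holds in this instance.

Yes

Salary=r: 3 rows → {Name,Office} = (864, P57), (864, P57), (864, P57) ✓
Salary=t: 3 rows → {Name,Office} = (860, P50), (860, P50), (860, P50) ✓
Salary=y: 1 row → {Name,Office} = (867, P26) ✓
Salary=x: 1 row → {Name,Office} = (856, P26) ✓
Salary=v: 1 row → {Name,Office} = (870, P50) ✓
Salary=s: 3 rows → {Name,Office} = (866, P23), (866, P23), (866, P23) ✓
Salary=p: 2 rows → {Name,Office} = (856, P56), (856, P56) ✓
Salary=z: 2 rows → {Name,Office} = (854, P60), (854, P60) ✓
Every Salary value is associated with a single {Name, Office} value, so Salary -> {Name, Office} holds.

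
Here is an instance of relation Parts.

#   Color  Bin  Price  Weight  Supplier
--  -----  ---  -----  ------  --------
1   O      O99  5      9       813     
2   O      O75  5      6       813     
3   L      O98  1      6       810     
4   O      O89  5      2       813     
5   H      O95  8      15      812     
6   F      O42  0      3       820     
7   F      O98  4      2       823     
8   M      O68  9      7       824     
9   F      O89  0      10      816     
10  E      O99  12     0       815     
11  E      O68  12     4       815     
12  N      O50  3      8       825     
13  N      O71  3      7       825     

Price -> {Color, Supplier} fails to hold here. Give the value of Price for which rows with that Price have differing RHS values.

0

Price=5: rows 1, 2, 4 → {Color,Supplier} = (O, 813), (O, 813), (O, 813) ✓
Price=1: row 3 → {Color,Supplier} = (L, 810) ✓
Price=8: row 5 → {Color,Supplier} = (H, 812) ✓
Price=0: rows 6, 9 → {Color,Supplier} takes values {(F, 820), (F, 816)} — violation
Price=4: row 7 → {Color,Supplier} = (F, 823) ✓
Price=9: row 8 → {Color,Supplier} = (M, 824) ✓
Price=12: rows 10, 11 → {Color,Supplier} = (E, 815), (E, 815) ✓
Price=3: rows 12, 13 → {Color,Supplier} = (N, 825), (N, 825) ✓
The only Price value with inconsistent RHS is Price=0.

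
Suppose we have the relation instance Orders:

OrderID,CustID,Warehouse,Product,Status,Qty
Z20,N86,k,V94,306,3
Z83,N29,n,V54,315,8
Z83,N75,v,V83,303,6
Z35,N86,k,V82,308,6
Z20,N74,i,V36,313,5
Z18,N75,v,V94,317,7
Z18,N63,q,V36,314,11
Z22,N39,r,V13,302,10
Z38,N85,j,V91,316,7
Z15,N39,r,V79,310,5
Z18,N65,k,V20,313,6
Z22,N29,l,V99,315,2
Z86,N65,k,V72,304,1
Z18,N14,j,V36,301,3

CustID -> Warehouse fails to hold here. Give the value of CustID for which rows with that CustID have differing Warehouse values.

N29

CustID=N86: 2 rows → Warehouse = k, k ✓
CustID=N29: 2 rows → Warehouse takes values {n, l} — violation
CustID=N75: 2 rows → Warehouse = v, v ✓
CustID=N74: 1 row → Warehouse = i ✓
CustID=N63: 1 row → Warehouse = q ✓
CustID=N39: 2 rows → Warehouse = r, r ✓
CustID=N85: 1 row → Warehouse = j ✓
CustID=N65: 2 rows → Warehouse = k, k ✓
CustID=N14: 1 row → Warehouse = j ✓
The only CustID value with inconsistent Warehouse is CustID=N29.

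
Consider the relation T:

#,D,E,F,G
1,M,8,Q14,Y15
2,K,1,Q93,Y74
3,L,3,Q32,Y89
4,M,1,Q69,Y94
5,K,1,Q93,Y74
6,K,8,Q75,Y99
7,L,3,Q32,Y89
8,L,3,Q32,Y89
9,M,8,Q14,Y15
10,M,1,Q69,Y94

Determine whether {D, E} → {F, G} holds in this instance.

Yes

(D=M, E=8): rows 1, 9 → {F,G} = (Q14, Y15), (Q14, Y15) ✓
(D=K, E=1): rows 2, 5 → {F,G} = (Q93, Y74), (Q93, Y74) ✓
(D=L, E=3): rows 3, 7, 8 → {F,G} = (Q32, Y89), (Q32, Y89), (Q32, Y89) ✓
(D=M, E=1): rows 4, 10 → {F,G} = (Q69, Y94), (Q69, Y94) ✓
(D=K, E=8): row 6 → {F,G} = (Q75, Y99) ✓
Every {D, E} value is associated with a single {F, G} value, so {D, E} → {F, G} holds.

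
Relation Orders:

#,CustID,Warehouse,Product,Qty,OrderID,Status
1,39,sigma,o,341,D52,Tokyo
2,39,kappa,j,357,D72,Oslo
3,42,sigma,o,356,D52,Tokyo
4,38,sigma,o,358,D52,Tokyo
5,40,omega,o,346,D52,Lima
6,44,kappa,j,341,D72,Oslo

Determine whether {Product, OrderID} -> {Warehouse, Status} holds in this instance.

No

(Product=o, OrderID=D52): rows 1, 3, 4, 5 → {Warehouse,Status} takes values {(sigma, Tokyo), (omega, Lima)} — violation
(Product=j, OrderID=D72): rows 2, 6 → {Warehouse,Status} = (kappa, Oslo), (kappa, Oslo) ✓
Two rows agree on {Product, OrderID} but differ on {Warehouse, Status}, so {Product, OrderID} -> {Warehouse, Status} does not hold.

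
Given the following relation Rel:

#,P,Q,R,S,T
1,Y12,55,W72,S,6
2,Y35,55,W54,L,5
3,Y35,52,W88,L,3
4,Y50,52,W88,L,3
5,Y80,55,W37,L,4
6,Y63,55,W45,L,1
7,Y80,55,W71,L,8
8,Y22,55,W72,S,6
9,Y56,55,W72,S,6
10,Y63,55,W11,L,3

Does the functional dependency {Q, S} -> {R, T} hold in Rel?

No

(Q=55, S=S): rows 1, 8, 9 → {R,T} = (W72, 6), (W72, 6), (W72, 6) ✓
(Q=55, S=L): rows 2, 5, 6, 7, 10 → {R,T} takes values {(W54, 5), (W37, 4), (W45, 1), (W71, 8), (W11, 3)} — violation
(Q=52, S=L): rows 3, 4 → {R,T} = (W88, 3), (W88, 3) ✓
Two rows agree on {Q, S} but differ on {R, T}, so {Q, S} -> {R, T} does not hold.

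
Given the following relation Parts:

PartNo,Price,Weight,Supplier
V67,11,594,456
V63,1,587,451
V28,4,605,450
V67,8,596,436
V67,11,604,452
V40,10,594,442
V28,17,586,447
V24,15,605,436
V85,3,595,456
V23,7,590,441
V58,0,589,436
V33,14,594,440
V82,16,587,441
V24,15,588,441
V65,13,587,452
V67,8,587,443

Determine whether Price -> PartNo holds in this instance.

Price=11: 2 rows → PartNo = V67, V67 ✓
Price=1: 1 row → PartNo = V63 ✓
Price=4: 1 row → PartNo = V28 ✓
Price=8: 2 rows → PartNo = V67, V67 ✓
Price=10: 1 row → PartNo = V40 ✓
Price=17: 1 row → PartNo = V28 ✓
Price=15: 2 rows → PartNo = V24, V24 ✓
Price=3: 1 row → PartNo = V85 ✓
Price=7: 1 row → PartNo = V23 ✓
Price=0: 1 row → PartNo = V58 ✓
Price=14: 1 row → PartNo = V33 ✓
Price=16: 1 row → PartNo = V82 ✓
Price=13: 1 row → PartNo = V65 ✓
Every Price value is associated with a single PartNo value, so Price -> PartNo holds.

Yes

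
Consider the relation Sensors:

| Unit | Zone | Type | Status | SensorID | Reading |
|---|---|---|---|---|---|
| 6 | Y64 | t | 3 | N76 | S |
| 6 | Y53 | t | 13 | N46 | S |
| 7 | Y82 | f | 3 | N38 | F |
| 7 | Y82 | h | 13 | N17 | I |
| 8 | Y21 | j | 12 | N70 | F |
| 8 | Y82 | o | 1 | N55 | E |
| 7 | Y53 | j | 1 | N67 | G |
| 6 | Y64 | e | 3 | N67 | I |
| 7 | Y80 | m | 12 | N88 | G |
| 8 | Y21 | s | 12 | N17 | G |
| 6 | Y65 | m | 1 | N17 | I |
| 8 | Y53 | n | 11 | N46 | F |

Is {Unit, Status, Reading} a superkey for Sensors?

All 12 rows have distinct {Unit, Status, Reading} values, so {Unit, Status, Reading} → (all attributes) holds and {Unit, Status, Reading} is a superkey.

Yes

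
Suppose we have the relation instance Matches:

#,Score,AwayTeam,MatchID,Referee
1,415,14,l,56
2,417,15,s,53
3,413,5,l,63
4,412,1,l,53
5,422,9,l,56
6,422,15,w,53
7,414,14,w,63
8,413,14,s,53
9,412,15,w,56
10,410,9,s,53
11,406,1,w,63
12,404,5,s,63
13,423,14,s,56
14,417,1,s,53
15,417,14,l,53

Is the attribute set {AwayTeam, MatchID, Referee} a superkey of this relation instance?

All 15 rows have distinct {AwayTeam, MatchID, Referee} values, so {AwayTeam, MatchID, Referee} → (all attributes) holds and {AwayTeam, MatchID, Referee} is a superkey.

Yes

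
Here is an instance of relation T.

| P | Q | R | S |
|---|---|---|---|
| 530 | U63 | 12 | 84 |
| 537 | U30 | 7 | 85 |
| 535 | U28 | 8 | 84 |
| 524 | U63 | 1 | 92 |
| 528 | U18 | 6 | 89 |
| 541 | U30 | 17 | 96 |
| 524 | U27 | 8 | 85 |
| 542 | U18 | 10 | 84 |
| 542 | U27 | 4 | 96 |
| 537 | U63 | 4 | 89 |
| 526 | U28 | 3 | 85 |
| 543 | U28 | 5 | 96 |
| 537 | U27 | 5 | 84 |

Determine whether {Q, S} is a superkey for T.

All 13 rows have distinct {Q, S} values, so {Q, S} → (all attributes) holds and {Q, S} is a superkey.

Yes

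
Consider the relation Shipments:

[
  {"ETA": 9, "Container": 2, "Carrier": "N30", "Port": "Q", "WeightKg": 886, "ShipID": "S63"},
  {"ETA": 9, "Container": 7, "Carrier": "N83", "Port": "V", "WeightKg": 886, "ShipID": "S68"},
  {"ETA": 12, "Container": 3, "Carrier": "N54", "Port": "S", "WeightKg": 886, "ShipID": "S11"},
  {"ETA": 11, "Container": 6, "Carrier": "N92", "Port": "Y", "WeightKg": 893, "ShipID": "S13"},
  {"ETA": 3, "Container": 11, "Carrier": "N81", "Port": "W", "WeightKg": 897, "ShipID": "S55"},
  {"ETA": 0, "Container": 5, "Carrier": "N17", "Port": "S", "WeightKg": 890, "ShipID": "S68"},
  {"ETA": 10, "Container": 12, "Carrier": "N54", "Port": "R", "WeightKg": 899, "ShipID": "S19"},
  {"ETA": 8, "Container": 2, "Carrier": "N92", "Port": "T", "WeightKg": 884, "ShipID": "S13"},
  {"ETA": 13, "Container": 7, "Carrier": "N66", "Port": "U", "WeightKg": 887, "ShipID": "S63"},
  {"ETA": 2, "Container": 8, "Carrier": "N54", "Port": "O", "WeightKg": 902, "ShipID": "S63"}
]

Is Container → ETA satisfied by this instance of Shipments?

Container=2: 2 rows → ETA takes values {9, 8} — violation
Container=7: 2 rows → ETA takes values {9, 13} — violation
Container=3: 1 row → ETA = 12 ✓
Container=6: 1 row → ETA = 11 ✓
Container=11: 1 row → ETA = 3 ✓
Container=5: 1 row → ETA = 0 ✓
Container=12: 1 row → ETA = 10 ✓
Container=8: 1 row → ETA = 2 ✓
Two rows agree on Container but differ on ETA, so Container → ETA does not hold.

No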